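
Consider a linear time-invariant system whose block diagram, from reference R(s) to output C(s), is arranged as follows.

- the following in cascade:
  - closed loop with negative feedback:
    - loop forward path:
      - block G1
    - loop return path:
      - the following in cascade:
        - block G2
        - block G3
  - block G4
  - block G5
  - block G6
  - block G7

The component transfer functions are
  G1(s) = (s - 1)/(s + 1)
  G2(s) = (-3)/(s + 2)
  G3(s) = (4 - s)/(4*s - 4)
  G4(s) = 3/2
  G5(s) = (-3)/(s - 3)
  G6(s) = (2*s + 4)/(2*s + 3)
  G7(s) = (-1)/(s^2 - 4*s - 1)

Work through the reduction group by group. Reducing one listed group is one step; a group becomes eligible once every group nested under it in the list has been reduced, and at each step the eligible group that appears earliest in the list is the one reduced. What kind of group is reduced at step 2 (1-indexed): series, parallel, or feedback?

1. cascade G2, G3
2. reduce the feedback loop with forward G1 and return (G2*G3)
3. combine [G1/(1+G1*(G2*G3))], G4, G5, G6, G7 in series
Step 2: feedback.

Final answer: feedback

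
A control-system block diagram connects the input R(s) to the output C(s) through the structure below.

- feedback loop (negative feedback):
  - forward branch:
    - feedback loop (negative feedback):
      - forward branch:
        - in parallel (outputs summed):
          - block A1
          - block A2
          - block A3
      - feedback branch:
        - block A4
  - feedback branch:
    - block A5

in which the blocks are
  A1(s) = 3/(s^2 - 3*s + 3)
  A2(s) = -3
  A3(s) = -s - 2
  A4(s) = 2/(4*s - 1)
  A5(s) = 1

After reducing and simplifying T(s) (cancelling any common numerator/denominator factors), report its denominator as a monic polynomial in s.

The answer is s^4 + 5*s^3/4 - 33*s^2/4 + 21*s/4 + 15/4.

Reasoning:
Step 1. add A1, A2, A3 (parallel): (-s^3 - 2*s^2 + 12*s - 12)/(s^2 - 3*s + 3)
Step 2. close the feedback loop around (A1+A2+A3), A4: (-4*s^4 - 7*s^3 + 50*s^2 - 60*s + 12)/(2*s^3 - 17*s^2 + 39*s - 27)
Step 3. reduce the feedback loop with forward [(A1+A2+A3)/(1+(A1+A2+A3)*A4)] and return A5: (4*s^4 + 7*s^3 - 50*s^2 + 60*s - 12)/(4*s^4 + 5*s^3 - 33*s^2 + 21*s + 15)
No further cancellation is possible in the step-3 result, so that is T(s). Its denominator becomes monic after dividing by the leading coefficient 4.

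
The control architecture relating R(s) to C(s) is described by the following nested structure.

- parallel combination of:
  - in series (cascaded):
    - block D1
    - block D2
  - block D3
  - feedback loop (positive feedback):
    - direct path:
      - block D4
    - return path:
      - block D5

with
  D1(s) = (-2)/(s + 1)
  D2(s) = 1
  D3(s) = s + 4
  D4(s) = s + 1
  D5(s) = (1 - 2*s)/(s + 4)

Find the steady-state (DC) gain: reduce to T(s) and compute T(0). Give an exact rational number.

First reduce the diagram to T(s).

[1] reduce the series chain D1, D2 = (-2)/(s + 1)
[2] feedback reduction of D4, D5 = (s^2 + 5*s + 4)/(2*s^2 + 2*s + 3)
[3] parallel reduction of (D1*D2), D3, [D4/(1-D4*D5)] = (2*s^4 + 13*s^3 + 23*s^2 + 28*s + 10)/(2*s^3 + 4*s^2 + 5*s + 3)
DC gain: substitute s = 0 into T(s) from step 3: T(0) = 10/3.

Answer: 10/3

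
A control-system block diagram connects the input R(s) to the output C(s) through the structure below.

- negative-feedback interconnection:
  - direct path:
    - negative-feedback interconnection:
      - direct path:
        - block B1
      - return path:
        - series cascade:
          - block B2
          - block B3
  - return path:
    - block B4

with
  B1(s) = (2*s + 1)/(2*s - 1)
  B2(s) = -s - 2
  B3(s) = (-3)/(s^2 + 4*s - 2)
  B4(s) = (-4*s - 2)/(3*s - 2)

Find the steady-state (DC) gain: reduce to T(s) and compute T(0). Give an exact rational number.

(1) cascade B2, B3 -> (3*s + 6)/(s^2 + 4*s - 2)
(2) feedback reduction of B1, (B2*B3) -> (2*s^3 + 9*s^2 - 2)/(2*s^3 + 13*s^2 + 7*s + 8)
(3) apply the feedback formula to [B1/(1+B1*(B2*B3))], B4 -> (-6*s^4 - 23*s^3 + 18*s^2 + 6*s - 4)/(2*s^4 + 5*s^3 + 23*s^2 - 18*s + 12)
The step-3 result is T(s). Setting s = 0: T(0) = -4/12 = -1/3.

Therefore the answer is -1/3.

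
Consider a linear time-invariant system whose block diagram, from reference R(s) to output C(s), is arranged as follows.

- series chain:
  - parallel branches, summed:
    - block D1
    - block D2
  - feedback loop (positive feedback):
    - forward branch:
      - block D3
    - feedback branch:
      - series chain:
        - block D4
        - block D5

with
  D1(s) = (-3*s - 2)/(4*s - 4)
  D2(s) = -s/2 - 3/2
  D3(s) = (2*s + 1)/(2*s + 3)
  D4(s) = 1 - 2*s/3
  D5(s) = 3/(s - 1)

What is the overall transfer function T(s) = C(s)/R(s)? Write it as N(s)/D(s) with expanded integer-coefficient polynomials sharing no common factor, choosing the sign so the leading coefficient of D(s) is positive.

Step 1 - sum the parallel branches D1, D2; result (-2*s^2 - 7*s + 4)/(4*s - 4)
Step 2 - multiply D4, D5 (series); result (3 - 2*s)/(s - 1)
Step 3 - reduce the feedback loop with forward D3 and return (D4*D5); result (2*s^2 - s - 1)/(6*s^2 - 3*s - 6)
Step 4 - combine (D1+D2), [D3/(1-D3*(D4*D5))] in series, which is the overall transfer function T(s) = C(s)/R(s) in lowest terms

Hence the answer: (-4*s^3 - 16*s^2 + s + 4)/(24*s^2 - 12*s - 24)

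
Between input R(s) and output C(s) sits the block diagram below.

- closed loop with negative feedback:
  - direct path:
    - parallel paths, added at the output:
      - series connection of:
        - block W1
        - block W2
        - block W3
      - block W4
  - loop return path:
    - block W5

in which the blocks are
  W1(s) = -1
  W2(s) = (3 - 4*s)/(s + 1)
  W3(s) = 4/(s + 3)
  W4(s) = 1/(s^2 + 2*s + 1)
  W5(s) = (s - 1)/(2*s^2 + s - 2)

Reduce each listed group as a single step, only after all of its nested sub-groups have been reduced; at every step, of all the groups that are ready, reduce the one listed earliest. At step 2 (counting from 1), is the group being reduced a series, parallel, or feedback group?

Step 1: series reduction of W1, W2, W3
Step 2: sum the parallel branches (W1*W2*W3), W4
Step 3: collapse the loop (((W1*W2*W3)+W4) forward, W5 return)
The group at step 2 is a parallel group.

Therefore the answer is parallel.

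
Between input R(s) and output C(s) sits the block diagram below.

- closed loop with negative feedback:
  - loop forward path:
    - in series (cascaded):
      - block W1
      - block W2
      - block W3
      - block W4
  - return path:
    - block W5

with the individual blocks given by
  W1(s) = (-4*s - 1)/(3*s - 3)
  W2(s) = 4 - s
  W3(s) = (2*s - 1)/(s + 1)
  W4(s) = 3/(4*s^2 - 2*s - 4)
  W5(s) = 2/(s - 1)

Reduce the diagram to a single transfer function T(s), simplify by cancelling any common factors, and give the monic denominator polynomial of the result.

(1) cascade W1, W2, W3, W4 gives (8*s^3 - 34*s^2 + 7*s + 4)/(4*s^4 - 2*s^3 - 8*s^2 + 2*s + 4)
(2) feedback reduction of (W1*W2*W3*W4), W5 gives (8*s^4 - 42*s^3 + 41*s^2 - 3*s - 4)/(4*s^5 - 6*s^4 + 10*s^3 - 58*s^2 + 16*s + 4)
The result of step 2 is T(s) in lowest terms. Its denominator has leading coefficient 4; dividing the denominator through by 4 makes it monic.

Therefore the answer is s^5 - 3*s^4/2 + 5*s^3/2 - 29*s^2/2 + 4*s + 1.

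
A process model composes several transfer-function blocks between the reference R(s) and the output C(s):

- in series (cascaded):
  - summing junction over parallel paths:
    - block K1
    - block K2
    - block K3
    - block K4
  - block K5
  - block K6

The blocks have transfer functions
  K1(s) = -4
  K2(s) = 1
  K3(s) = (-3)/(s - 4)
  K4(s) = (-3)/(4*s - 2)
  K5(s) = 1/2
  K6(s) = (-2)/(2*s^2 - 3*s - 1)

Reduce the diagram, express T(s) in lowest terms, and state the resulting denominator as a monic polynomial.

Step 1: combine K1, K2, K3, K4 in parallel; result (-12*s^2 + 39*s - 6)/(4*s^2 - 18*s + 8)
Step 2: combine (K1+K2+K3+K4), K5, K6 in series; result (12*s^2 - 39*s + 6)/(8*s^4 - 48*s^3 + 66*s^2 - 6*s - 8)
No further cancellation is possible in the step-2 result, so that is T(s). Its denominator becomes monic after dividing by the leading coefficient 8.

Answer: s^4 - 6*s^3 + 33*s^2/4 - 3*s/4 - 1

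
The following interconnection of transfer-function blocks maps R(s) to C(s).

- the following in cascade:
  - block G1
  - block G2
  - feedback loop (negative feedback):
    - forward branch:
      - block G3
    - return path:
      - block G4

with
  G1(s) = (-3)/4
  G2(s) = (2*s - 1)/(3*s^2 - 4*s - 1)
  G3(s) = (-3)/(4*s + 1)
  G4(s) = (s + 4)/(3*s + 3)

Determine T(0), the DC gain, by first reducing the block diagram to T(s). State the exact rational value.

[1] close the feedback loop around G3, G4; result (-3*s - 3)/(4*s^2 + 4*s - 3)
[2] reduce the series chain G1, G2, [G3/(1+G3*G4)]; result (9*s + 9)/(24*s^3 + 4*s^2 - 56*s - 12)
That last expression is T(s); at s = 0 only the constant terms survive, so T(0) = 9/(-12) = -3/4.

Final answer: -3/4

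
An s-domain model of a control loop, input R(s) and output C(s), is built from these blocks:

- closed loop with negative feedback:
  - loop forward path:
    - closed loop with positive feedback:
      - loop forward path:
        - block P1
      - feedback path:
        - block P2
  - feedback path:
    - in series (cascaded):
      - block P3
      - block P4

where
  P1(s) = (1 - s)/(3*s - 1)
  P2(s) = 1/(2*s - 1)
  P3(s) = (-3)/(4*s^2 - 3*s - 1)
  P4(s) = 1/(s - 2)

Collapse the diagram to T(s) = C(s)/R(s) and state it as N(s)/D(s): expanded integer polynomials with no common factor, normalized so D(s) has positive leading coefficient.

Step 1 - collapse the loop (P1 forward, P2 return); result (-2*s^2 + 3*s - 1)/(6*s^2 - 4*s)
Step 2 - cascade P3, P4; result (-3)/(4*s^3 - 11*s^2 + 5*s + 2)
Step 3 - feedback reduction of [P1/(1-P1*P2)], (P3*P4), giving the overall T(s)

Final answer: (-8*s^4 + 26*s^3 - 21*s^2 + s + 2)/(24*s^4 - 58*s^3 + 16*s^2 + 14*s - 3)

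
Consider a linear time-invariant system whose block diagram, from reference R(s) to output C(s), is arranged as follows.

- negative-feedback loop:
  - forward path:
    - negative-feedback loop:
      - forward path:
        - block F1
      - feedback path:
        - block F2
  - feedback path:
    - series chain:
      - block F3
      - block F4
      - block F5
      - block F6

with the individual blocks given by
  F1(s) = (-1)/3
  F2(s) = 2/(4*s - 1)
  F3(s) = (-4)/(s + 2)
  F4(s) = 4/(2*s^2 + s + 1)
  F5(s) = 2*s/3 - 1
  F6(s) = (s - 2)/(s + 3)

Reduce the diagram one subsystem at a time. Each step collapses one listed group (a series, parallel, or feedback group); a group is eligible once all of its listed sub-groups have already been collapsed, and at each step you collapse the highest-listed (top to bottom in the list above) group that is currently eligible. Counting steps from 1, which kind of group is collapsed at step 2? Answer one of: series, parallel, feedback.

Step 1 - collapse the loop (F1 forward, F2 return)
Step 2 - reduce the series chain F3, F4, F5, F6
Step 3 - feedback reduction of [F1/(1+F1*F2)], (F3*F4*F5*F6)
At step 2 the group reduced is series.

Therefore the answer is series.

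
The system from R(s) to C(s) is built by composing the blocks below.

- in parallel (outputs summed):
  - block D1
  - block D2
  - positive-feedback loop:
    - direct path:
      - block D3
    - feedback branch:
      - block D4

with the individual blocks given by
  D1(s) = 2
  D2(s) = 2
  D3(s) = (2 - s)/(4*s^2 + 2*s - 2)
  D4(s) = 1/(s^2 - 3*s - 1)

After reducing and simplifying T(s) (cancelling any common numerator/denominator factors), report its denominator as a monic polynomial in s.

(1) close the feedback loop around D3, D4: (-s^3 + 5*s^2 - 5*s - 2)/(4*s^4 - 10*s^3 - 12*s^2 + 5*s)
(2) sum the parallel branches D1, D2, [D3/(1-D3*D4)]: (16*s^4 - 41*s^3 - 43*s^2 + 15*s - 2)/(4*s^4 - 10*s^3 - 12*s^2 + 5*s)
T(s) is the step-2 result (common factors already cancelled). Leading coefficient of the denominator: 4. Divide through by 4 for the monic polynomial.

Final answer: s^4 - 5*s^3/2 - 3*s^2 + 5*s/4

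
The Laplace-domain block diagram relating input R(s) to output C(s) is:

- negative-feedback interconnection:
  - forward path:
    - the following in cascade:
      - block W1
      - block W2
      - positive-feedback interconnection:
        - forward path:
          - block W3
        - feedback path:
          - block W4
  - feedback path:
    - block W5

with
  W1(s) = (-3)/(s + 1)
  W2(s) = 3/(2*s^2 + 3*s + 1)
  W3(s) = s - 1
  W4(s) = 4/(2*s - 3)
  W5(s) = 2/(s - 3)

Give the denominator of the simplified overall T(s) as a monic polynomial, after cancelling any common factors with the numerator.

Answer: s^5 - s^4 - 21*s^3/4 + 25*s^2/4 - 85*s/4 + 57/4

Working:
Step 1 - reduce the feedback loop with forward W3 and return W4 gives (-2*s^2 + 5*s - 3)/(2*s - 1)
Step 2 - reduce the series chain W1, W2, [W3/(1-W3*W4)] gives (18*s^2 - 45*s + 27)/(4*s^4 + 8*s^3 + 3*s^2 - 2*s - 1)
Step 3 - apply the feedback formula to (W1*W2*[W3/(1-W3*W4)]), W5 gives (18*s^3 - 99*s^2 + 162*s - 81)/(4*s^5 - 4*s^4 - 21*s^3 + 25*s^2 - 85*s + 57)
No further cancellation is possible in the step-3 result, so that is T(s). Its denominator becomes monic after dividing by the leading coefficient 4.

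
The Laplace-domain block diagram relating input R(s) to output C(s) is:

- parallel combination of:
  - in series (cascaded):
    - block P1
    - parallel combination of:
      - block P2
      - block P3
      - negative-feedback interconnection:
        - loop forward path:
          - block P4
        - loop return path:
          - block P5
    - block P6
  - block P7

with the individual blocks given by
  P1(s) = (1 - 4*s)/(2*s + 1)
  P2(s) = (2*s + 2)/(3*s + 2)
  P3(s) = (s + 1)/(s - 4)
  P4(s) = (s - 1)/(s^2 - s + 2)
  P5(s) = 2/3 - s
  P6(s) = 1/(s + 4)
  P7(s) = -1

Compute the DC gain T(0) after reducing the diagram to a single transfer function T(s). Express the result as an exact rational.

1. collapse the loop (P4 forward, P5 return): (3*s - 3)/(2*s + 4)
2. reduce the parallel group P2, P3, [P4/(1+P4*P5)]: (19*s^3 - 21*s^2 - 10*s)/(6*s^3 - 8*s^2 - 56*s - 32)
3. multiply P1, (P2+P3+[P4/(1+P4*P5)]), P6 (series): (-76*s^4 + 103*s^3 + 19*s^2 - 10*s)/(12*s^5 + 38*s^4 - 160*s^3 - 600*s^2 - 512*s - 128)
4. add (P1*(P2+P3+[P4/(1+P4*P5)])*P6), P7 (parallel): (-12*s^5 - 114*s^4 + 263*s^3 + 619*s^2 + 502*s + 128)/(12*s^5 + 38*s^4 - 160*s^3 - 600*s^2 - 512*s - 128)
Step 4 gives the overall T(s). Then T(0) = 128/(-128) = -1.

Answer: -1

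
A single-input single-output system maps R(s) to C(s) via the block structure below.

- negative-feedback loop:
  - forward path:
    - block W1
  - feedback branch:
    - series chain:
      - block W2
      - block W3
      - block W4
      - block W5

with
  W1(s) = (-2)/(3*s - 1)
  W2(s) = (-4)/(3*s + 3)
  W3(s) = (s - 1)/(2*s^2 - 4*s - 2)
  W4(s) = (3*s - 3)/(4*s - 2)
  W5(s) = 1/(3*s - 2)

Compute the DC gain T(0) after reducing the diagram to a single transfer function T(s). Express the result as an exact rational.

Step 1. series reduction of W2, W3, W4, W5; result (-s^2 + 2*s - 1)/(6*s^5 - 13*s^4 - 9*s^3 + 13*s^2 + s - 2)
Step 2. collapse the loop (W1 forward, (W2*W3*W4*W5) return); result (-12*s^5 + 26*s^4 + 18*s^3 - 26*s^2 - 2*s + 4)/(18*s^6 - 45*s^5 - 14*s^4 + 48*s^3 - 8*s^2 - 11*s + 4)
Step 2 gives the overall T(s). Then T(0) = 4/4 = 1.

Therefore the answer is 1.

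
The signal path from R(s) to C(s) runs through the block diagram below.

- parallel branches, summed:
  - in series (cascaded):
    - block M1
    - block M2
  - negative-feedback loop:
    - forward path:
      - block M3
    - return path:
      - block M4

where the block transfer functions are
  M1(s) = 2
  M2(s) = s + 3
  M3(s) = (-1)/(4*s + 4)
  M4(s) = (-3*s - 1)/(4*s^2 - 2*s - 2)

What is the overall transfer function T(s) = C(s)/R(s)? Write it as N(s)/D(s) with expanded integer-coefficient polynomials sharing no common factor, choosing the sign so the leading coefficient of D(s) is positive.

Step 1. reduce the series chain M1, M2 -> 2*s + 6
Step 2. close the feedback loop around M3, M4 -> (-4*s^2 + 2*s + 2)/(16*s^3 + 8*s^2 - 13*s - 7)
Step 3. combine (M1*M2), [M3/(1+M3*M4)] in parallel - this is the overall T(s), already in the required normalized form

Final answer: (32*s^4 + 112*s^3 + 18*s^2 - 90*s - 40)/(16*s^3 + 8*s^2 - 13*s - 7)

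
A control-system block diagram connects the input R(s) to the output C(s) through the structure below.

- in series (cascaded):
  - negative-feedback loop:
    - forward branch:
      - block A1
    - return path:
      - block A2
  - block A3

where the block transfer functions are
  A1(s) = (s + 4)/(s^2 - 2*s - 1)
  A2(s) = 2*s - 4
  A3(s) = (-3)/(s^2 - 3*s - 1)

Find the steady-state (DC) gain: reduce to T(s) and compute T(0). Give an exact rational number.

Reducing step by step:

[1] apply the feedback formula to A1, A2: (s + 4)/(3*s^2 + 2*s - 17)
[2] multiply [A1/(1+A1*A2)], A3 (series): (-3*s - 12)/(3*s^4 - 7*s^3 - 26*s^2 + 49*s + 17)
The step-2 result is T(s). Setting s = 0: T(0) = -12/17.

Answer: -12/17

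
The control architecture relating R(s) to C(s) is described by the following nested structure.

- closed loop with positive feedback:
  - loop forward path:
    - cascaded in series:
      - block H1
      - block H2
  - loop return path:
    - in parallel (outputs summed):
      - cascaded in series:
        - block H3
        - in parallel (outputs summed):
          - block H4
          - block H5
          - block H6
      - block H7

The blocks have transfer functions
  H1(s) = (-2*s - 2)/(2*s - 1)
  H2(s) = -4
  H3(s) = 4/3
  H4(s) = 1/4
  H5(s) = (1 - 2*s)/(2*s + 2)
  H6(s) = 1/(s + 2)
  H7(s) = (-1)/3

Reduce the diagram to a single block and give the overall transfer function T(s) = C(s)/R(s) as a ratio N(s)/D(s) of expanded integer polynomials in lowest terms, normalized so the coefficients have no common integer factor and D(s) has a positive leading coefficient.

Reducing step by step:

[1] series reduction of H1, H2; result (8*s + 8)/(2*s - 1)
[2] reduce the parallel group H4, H5, H6; result (-3*s^2 + s + 10)/(4*s^2 + 12*s + 8)
[3] series reduction of H3, (H4+H5+H6); result (-3*s^2 + s + 10)/(3*s^2 + 9*s + 6)
[4] parallel reduction of (H3*(H4+H5+H6)), H7; result (-4*s^2 - 2*s + 8)/(3*s^2 + 9*s + 6)
[5] reduce the feedback loop with forward (H1*H2) and return ((H3*(H4+H5+H6))+H7); the result is T(s) itself (integer coefficients, no common factor, positive leading denominator coefficient)

Answer: (24*s^2 + 72*s + 48)/(38*s^2 + 25*s - 70)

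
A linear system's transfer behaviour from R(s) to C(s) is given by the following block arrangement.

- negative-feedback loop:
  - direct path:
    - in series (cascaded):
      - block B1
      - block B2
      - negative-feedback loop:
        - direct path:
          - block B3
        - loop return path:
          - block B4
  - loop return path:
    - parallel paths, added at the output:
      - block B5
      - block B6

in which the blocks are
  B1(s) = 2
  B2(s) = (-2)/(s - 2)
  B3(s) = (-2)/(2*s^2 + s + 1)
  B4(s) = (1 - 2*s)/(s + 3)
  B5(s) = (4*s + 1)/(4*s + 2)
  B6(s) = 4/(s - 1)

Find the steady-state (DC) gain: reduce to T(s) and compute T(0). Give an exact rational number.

First reduce the diagram to T(s).

(1) feedback reduction of B3, B4 gives (-2*s - 6)/(2*s^3 + 7*s^2 + 8*s + 1)
(2) reduce the series chain B1, B2, [B3/(1+B3*B4)] gives (8*s + 24)/(2*s^4 + 3*s^3 - 6*s^2 - 15*s - 2)
(3) sum the parallel branches B5, B6 gives (4*s^2 + 13*s + 7)/(4*s^2 - 2*s - 2)
(4) apply the feedback formula to (B1*B2*[B3/(1+B3*B4)]), (B5+B6) gives (16*s^3 + 40*s^2 - 32*s - 24)/(4*s^6 + 4*s^5 - 17*s^4 - 11*s^3 + 117*s^2 + 201*s + 86)
The step-4 result is T(s). Setting s = 0: T(0) = -24/86 = -12/43.

Answer: -12/43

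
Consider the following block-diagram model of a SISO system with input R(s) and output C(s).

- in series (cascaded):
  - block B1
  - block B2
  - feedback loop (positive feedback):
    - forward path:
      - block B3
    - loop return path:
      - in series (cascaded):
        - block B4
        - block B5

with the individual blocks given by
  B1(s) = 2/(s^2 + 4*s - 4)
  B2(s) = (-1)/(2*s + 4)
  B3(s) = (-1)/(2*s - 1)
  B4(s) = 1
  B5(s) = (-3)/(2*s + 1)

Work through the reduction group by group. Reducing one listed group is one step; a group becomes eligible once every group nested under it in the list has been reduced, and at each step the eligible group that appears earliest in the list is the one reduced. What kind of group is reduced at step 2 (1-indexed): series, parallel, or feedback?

Answer: feedback

Working:
Step 1: combine B4, B5 in series
Step 2: feedback reduction of B3, (B4*B5)
Step 3: reduce the series chain B1, B2, [B3/(1-B3*(B4*B5))]
Step 2 collapses a feedback group.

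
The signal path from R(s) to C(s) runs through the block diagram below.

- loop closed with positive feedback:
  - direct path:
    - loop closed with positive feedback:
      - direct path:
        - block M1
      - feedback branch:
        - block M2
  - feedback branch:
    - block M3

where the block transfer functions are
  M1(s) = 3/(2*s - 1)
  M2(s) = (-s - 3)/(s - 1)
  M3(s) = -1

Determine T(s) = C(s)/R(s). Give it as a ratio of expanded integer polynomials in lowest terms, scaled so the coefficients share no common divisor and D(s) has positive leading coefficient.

Step 1 - collapse the loop (M1 forward, M2 return); result (3*s - 3)/(2*s^2 + 10)
Step 2 - collapse the loop ([M1/(1-M1*M2)] forward, M3 return) - this is the overall T(s), already in the required normalized form

Hence the answer: (3*s - 3)/(2*s^2 + 3*s + 7)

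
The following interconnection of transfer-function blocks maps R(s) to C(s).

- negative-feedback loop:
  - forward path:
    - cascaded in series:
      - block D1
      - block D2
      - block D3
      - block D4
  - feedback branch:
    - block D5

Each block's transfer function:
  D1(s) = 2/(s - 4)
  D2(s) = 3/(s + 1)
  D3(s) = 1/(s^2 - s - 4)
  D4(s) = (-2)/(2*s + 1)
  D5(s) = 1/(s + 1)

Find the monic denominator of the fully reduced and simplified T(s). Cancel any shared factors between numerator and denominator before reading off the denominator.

The answer is s^6 - 5*s^5/2 - 21*s^4/2 + 13*s^3/2 + 75*s^2/2 + 32*s + 2.

Reasoning:
(1) multiply D1, D2, D3, D4 (series) -> (-12)/(2*s^5 - 7*s^4 - 14*s^3 + 27*s^2 + 48*s + 16)
(2) collapse the loop ((D1*D2*D3*D4) forward, D5 return) -> (-12*s - 12)/(2*s^6 - 5*s^5 - 21*s^4 + 13*s^3 + 75*s^2 + 64*s + 4)
Step 2 gives the fully reduced T(s), with no common factor left to cancel. The denominator's leading coefficient is 2, so divide each of its coefficients by 2 to get the monic form.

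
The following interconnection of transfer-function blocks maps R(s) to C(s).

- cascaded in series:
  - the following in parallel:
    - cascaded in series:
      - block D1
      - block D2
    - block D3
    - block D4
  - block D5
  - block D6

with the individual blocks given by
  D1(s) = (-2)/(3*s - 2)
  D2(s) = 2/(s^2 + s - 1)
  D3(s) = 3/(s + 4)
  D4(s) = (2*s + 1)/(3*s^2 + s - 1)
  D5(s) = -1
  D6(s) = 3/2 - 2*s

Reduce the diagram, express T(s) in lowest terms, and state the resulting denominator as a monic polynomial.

[1] cascade D1, D2; result (-4)/(3*s^3 + s^2 - 5*s + 2)
[2] add (D1*D2), D3, D4 (parallel); result (33*s^5 + 47*s^4 - 52*s^3 - 89*s^2 + 7*s + 18)/(9*s^6 + 42*s^5 + 7*s^4 - 68*s^3 + 7*s^2 + 26*s - 8)
[3] multiply ((D1*D2)+D3+D4), D5, D6 (series); result (132*s^6 + 89*s^5 - 349*s^4 - 200*s^3 + 295*s^2 + 51*s - 54)/(18*s^6 + 84*s^5 + 14*s^4 - 136*s^3 + 14*s^2 + 52*s - 16)
T(s) is the step-3 result (common factors already cancelled). Leading coefficient of the denominator: 18. Divide through by 18 for the monic polynomial.

Final answer: s^6 + 14*s^5/3 + 7*s^4/9 - 68*s^3/9 + 7*s^2/9 + 26*s/9 - 8/9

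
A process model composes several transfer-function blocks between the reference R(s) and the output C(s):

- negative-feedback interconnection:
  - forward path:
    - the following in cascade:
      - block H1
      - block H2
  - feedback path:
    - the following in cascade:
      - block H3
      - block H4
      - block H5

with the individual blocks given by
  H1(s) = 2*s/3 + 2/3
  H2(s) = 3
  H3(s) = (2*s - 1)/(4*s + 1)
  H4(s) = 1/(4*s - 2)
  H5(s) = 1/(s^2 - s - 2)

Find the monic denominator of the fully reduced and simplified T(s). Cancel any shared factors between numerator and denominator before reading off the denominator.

Answer: s^2 - 7*s/4 - 1/4

Working:
1. series reduction of H1, H2 = 2*s + 2
2. series reduction of H3, H4, H5 = 1/(8*s^3 - 6*s^2 - 18*s - 4)
3. reduce the feedback loop with forward (H1*H2) and return (H3*H4*H5) = (8*s^3 - 6*s^2 - 18*s - 4)/(4*s^2 - 7*s - 1)
Step 3 gives the fully reduced T(s), with no common factor left to cancel. The denominator's leading coefficient is 4, so divide each of its coefficients by 4 to get the monic form.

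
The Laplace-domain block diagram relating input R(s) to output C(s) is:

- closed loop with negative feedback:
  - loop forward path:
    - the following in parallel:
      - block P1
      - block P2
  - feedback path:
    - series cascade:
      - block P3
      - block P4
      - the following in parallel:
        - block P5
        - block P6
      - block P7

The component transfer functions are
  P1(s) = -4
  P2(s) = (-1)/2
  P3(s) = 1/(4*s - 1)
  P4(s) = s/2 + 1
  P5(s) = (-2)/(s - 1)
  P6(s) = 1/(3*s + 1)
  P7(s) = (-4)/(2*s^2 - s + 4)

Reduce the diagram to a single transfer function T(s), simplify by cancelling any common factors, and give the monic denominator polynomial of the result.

The answer is s^5 - 17*s^4/12 + 55*s^3/24 - 85*s^2/24 - 21*s/4 - 25/12.

Reasoning:
Step 1. sum the parallel branches P1, P2 gives (-9)/2
Step 2. parallel reduction of P5, P6 gives (-5*s - 3)/(3*s^2 - 2*s - 1)
Step 3. series reduction of P3, P4, (P5+P6), P7 gives (10*s^2 + 26*s + 12)/(24*s^5 - 34*s^4 + 55*s^3 - 40*s^2 - 9*s + 4)
Step 4. collapse the loop ((P1+P2) forward, (P3*P4*(P5+P6)*P7) return) gives (-216*s^5 + 306*s^4 - 495*s^3 + 360*s^2 + 81*s - 36)/(48*s^5 - 68*s^4 + 110*s^3 - 170*s^2 - 252*s - 100)
The result of step 4 is T(s) in lowest terms. Its denominator has leading coefficient 48; dividing the denominator through by 48 makes it monic.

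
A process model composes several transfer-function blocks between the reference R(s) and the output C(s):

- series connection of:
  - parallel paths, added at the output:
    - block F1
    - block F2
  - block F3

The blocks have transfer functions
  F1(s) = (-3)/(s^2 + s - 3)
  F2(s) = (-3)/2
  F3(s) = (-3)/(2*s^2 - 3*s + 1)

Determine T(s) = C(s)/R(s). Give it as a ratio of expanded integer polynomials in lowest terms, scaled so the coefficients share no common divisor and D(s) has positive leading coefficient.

Reducing step by step:

1. parallel reduction of F1, F2; result (-3*s^2 - 3*s + 3)/(2*s^2 + 2*s - 6)
2. combine (F1+F2), F3 in series, giving the overall T(s)

Answer: (9*s^2 + 9*s - 9)/(4*s^4 - 2*s^3 - 16*s^2 + 20*s - 6)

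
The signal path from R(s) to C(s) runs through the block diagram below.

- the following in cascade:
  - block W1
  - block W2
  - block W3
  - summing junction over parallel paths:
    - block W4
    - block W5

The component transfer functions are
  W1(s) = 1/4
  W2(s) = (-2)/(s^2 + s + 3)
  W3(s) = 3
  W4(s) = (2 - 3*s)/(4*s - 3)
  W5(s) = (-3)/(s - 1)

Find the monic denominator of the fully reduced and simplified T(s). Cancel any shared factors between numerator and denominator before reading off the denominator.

First reduce the diagram to T(s).

Step 1 - add W4, W5 (parallel); result (-3*s^2 - 7*s + 7)/(4*s^2 - 7*s + 3)
Step 2 - multiply W1, W2, W3, (W4+W5) (series); result (9*s^2 + 21*s - 21)/(8*s^4 - 6*s^3 + 16*s^2 - 36*s + 18)
The result of step 2 is T(s) in lowest terms. Its denominator has leading coefficient 8; dividing the denominator through by 8 makes it monic.

Answer: s^4 - 3*s^3/4 + 2*s^2 - 9*s/2 + 9/4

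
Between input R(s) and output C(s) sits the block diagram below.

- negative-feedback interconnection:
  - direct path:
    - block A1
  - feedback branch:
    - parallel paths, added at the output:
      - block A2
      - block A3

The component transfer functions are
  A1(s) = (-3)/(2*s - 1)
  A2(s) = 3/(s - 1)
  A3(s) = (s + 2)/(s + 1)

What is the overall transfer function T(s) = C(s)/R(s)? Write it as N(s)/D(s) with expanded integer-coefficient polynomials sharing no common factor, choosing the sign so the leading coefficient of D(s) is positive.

Answer: (3 - 3*s^2)/(2*s^3 - 4*s^2 - 14*s - 2)

Working:
Step 1 - reduce the parallel group A2, A3: (s^2 + 4*s + 1)/(s^2 - 1)
Step 2 - reduce the feedback loop with forward A1 and return (A2+A3), giving the overall T(s)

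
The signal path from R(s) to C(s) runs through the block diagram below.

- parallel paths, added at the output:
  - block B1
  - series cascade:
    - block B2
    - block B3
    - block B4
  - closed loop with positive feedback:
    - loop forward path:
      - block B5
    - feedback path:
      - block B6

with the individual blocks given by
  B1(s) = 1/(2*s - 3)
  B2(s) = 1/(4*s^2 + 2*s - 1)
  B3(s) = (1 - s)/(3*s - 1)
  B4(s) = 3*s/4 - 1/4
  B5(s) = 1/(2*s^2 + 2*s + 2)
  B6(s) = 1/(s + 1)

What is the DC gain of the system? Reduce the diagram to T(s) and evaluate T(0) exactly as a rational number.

Reducing step by step:

(1) cascade B2, B3, B4 = (1 - s)/(16*s^2 + 8*s - 4)
(2) collapse the loop (B5 forward, B6 return) = (s + 1)/(2*s^3 + 4*s^2 + 4*s + 1)
(3) sum the parallel branches B1, (B2*B3*B4), [B5/(1-B5*B6)] = (28*s^5 + 114*s^4 + 94*s^3 - 26*s^2 - 35*s + 5)/(64*s^6 + 64*s^5 - 64*s^4 - 200*s^3 - 112*s^2 + 16*s + 12)
The step-3 result is T(s). Setting s = 0: T(0) = 5/12.

Answer: 5/12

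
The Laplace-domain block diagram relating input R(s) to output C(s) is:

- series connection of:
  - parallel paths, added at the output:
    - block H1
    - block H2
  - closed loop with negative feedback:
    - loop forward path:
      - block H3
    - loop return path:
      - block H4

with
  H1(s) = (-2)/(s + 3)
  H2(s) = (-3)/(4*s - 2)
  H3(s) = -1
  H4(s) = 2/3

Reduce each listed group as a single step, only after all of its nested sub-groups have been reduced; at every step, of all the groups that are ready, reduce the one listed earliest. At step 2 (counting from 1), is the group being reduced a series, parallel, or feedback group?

Step 1: parallel reduction of H1, H2
Step 2: reduce the feedback loop with forward H3 and return H4
Step 3: combine (H1+H2), [H3/(1+H3*H4)] in series
Step 2 collapses a feedback group.

Hence the answer: feedback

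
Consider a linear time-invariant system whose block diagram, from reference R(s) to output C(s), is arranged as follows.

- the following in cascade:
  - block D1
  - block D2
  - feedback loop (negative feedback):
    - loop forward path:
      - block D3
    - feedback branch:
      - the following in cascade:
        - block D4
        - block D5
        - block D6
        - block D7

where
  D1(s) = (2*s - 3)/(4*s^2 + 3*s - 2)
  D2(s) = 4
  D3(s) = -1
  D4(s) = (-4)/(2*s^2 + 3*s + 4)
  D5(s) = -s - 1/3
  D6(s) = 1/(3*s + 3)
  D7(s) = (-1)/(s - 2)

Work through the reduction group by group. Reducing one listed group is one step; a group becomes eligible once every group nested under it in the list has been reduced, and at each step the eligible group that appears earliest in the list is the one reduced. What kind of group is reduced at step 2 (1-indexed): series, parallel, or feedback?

Reducing step by step:

1. combine D4, D5, D6, D7 in series
2. apply the feedback formula to D3, (D4*D5*D6*D7)
3. series reduction of D1, D2, [D3/(1+D3*(D4*D5*D6*D7))]
Step 2 collapses a feedback group.

Answer: feedback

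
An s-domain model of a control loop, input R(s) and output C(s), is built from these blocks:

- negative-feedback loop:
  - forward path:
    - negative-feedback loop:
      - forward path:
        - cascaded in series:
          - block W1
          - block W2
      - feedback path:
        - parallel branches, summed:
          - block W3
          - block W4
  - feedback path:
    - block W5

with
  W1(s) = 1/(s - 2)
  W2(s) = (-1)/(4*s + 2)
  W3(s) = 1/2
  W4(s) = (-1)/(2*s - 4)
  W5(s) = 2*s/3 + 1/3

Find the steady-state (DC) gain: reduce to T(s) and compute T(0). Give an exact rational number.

First reduce the diagram to T(s).

1. series reduction of W1, W2, giving (-1)/(4*s^2 - 6*s - 4)
2. combine W3, W4 in parallel, giving (s - 3)/(2*s - 4)
3. reduce the feedback loop with forward (W1*W2) and return (W3+W4), giving (4 - 2*s)/(8*s^3 - 28*s^2 + 15*s + 19)
4. apply the feedback formula to [(W1*W2)/(1+(W1*W2)*(W3+W4))], W5, giving (12 - 6*s)/(24*s^3 - 88*s^2 + 51*s + 61)
DC gain: substitute s = 0 into T(s) from step 4: T(0) = 12/61.

Answer: 12/61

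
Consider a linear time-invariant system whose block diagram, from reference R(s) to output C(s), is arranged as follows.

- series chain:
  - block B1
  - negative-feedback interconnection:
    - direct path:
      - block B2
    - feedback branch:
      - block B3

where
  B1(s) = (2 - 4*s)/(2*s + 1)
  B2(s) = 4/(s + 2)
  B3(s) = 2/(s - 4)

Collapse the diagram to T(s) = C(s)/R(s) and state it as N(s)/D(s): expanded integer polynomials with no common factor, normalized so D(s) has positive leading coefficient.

Answer: (-16*s^2 + 72*s - 32)/(2*s^3 - 3*s^2 - 2*s)

Working:
(1) apply the feedback formula to B2, B3 = (4*s - 16)/(s^2 - 2*s)
(2) combine B1, [B2/(1+B2*B3)] in series, giving the overall T(s)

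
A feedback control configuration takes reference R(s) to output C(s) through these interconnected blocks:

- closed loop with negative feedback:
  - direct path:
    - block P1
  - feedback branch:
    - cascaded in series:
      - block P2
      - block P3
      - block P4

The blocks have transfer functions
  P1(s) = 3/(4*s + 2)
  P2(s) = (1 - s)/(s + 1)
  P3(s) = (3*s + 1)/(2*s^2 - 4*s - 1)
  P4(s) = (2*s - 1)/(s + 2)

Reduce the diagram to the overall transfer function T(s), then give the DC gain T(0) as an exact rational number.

Step 1: combine P2, P3, P4 in series; result (-6*s^3 + 7*s^2 - 1)/(2*s^4 + 2*s^3 - 9*s^2 - 11*s - 2)
Step 2: reduce the feedback loop with forward P1 and return (P2*P3*P4); result (6*s^4 + 6*s^3 - 27*s^2 - 33*s - 6)/(8*s^5 + 12*s^4 - 50*s^3 - 41*s^2 - 30*s - 7)
Evaluating the step-2 result (the overall T(s)) at s = 0 gives T(0) = -6/(-7) = 6/7.

Hence the answer: 6/7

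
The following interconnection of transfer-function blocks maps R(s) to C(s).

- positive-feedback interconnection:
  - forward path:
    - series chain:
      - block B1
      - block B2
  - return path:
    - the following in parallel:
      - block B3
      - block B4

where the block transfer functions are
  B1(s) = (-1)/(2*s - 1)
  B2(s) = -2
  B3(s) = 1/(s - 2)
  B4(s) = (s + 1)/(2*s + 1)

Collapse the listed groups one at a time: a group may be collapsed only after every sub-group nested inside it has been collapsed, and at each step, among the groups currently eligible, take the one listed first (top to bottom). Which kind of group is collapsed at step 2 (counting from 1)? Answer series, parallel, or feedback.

[1] cascade B1, B2
[2] add B3, B4 (parallel)
[3] close the feedback loop around (B1*B2), (B3+B4)
At step 2 the group reduced is parallel.

Hence the answer: parallel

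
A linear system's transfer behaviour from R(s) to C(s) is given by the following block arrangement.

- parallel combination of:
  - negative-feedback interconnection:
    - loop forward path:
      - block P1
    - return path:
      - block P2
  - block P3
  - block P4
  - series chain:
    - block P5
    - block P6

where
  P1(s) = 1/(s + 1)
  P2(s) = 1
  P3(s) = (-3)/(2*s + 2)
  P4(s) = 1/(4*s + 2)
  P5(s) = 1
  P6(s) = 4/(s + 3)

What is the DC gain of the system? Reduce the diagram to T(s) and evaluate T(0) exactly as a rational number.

1. feedback reduction of P1, P2 = 1/(s + 2)
2. reduce the series chain P5, P6 = 4/(s + 3)
3. parallel reduction of [P1/(1+P1*P2)], P3, P4, (P5*P6) = (15*s^3 + 47*s^2 + 36*s + 10)/(4*s^4 + 26*s^3 + 56*s^2 + 46*s + 12)
The step-3 result is T(s). Setting s = 0: T(0) = 10/12 = 5/6.

Final answer: 5/6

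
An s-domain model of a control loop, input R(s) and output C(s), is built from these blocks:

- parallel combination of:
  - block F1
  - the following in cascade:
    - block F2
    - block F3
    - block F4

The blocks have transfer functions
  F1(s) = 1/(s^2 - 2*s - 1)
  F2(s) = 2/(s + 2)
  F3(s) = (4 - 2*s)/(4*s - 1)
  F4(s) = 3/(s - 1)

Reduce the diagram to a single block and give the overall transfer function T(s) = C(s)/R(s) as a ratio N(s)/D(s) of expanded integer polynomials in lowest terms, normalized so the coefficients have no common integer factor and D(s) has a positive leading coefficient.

Step 1. cascade F2, F3, F4; result (24 - 12*s)/(4*s^3 + 3*s^2 - 9*s + 2)
Step 2. reduce the parallel group F1, (F2*F3*F4); the result is T(s) itself (integer coefficients, no common factor, positive leading denominator coefficient)

Answer: (-8*s^3 + 51*s^2 - 45*s - 22)/(4*s^5 - 5*s^4 - 19*s^3 + 17*s^2 + 5*s - 2)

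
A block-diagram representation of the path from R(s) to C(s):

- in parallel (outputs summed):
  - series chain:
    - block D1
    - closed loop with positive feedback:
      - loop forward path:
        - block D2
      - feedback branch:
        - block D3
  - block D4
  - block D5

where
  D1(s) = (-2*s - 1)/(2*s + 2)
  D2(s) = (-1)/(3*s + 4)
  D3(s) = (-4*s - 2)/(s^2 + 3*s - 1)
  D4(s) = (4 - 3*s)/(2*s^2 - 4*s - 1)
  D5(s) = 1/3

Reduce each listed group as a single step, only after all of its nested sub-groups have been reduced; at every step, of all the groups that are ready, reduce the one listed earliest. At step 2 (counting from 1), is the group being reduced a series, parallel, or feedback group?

Step 1: collapse the loop (D2 forward, D3 return)
Step 2: multiply D1, [D2/(1-D2*D3)] (series)
Step 3: sum the parallel branches (D1*[D2/(1-D2*D3)]), D4, D5
The group at step 2 is a series group.

Therefore the answer is series.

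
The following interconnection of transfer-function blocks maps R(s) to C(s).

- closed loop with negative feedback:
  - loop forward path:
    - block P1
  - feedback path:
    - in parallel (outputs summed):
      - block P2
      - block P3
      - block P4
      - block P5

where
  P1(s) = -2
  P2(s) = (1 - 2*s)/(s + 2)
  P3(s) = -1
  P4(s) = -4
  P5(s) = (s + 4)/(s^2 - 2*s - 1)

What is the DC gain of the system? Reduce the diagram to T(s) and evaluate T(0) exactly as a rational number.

(1) reduce the parallel group P2, P3, P4, P5; result (-7*s^3 + 6*s^2 + 31*s + 17)/(s^3 - 5*s - 2)
(2) close the feedback loop around P1, (P2+P3+P4+P5); result (-2*s^3 + 10*s + 4)/(15*s^3 - 12*s^2 - 67*s - 36)
Evaluating the step-2 result (the overall T(s)) at s = 0 gives T(0) = 4/(-36) = -1/9.

Hence the answer: -1/9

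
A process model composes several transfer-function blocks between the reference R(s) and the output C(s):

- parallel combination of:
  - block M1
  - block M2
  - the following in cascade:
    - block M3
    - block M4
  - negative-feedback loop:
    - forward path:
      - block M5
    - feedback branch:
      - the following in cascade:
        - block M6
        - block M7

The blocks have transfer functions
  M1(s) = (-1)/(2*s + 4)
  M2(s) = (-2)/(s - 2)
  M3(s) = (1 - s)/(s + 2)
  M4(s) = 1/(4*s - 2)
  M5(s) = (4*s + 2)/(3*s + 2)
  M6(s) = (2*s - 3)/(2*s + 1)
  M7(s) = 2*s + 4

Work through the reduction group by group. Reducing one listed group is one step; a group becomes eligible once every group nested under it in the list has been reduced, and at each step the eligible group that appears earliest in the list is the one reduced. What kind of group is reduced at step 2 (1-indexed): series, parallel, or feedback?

Step 1: series reduction of M3, M4
Step 2: reduce the series chain M6, M7
Step 3: collapse the loop (M5 forward, (M6*M7) return)
Step 4: parallel reduction of M1, M2, (M3*M4), [M5/(1+M5*(M6*M7))]
Step 2: series.

Answer: series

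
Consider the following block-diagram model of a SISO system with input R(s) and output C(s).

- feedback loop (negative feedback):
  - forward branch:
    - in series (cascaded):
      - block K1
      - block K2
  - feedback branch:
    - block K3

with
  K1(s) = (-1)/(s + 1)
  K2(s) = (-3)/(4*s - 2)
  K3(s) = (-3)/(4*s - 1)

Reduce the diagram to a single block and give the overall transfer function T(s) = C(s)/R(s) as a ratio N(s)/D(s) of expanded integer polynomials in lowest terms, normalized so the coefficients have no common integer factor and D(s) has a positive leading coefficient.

Step 1 - reduce the series chain K1, K2; result 3/(4*s^2 + 2*s - 2)
Step 2 - feedback reduction of (K1*K2), K3: this yields T(s), and no further normalization is needed

Therefore the answer is (12*s - 3)/(16*s^3 + 4*s^2 - 10*s - 7).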